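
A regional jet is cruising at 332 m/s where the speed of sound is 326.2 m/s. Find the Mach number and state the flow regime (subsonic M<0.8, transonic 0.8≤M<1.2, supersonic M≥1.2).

M = 1.02 (transonic)

M = v/a = 332 / 326.2 = 1.02
M = 1.02 → transonic.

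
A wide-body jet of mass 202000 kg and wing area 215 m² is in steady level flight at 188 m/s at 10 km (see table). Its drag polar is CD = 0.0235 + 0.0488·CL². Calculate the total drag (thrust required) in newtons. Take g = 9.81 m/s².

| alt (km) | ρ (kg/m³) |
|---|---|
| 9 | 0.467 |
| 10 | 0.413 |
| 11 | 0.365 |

At 10 km, from the table: ρ = 0.413 kg/m³.
Level flight ⇒ L = W = m·g = 202000 × 9.81 = 1.9816×10^6 N.
q = ½ρv² = ½ × 0.413 × 188² = 7299 Pa.
CL = W/(q·S) = 1.9816×10^6 / (7299 × 215) = 1.263.
CD = 0.0235 + 0.0488 × 1.263² = 0.1013.
D = q·S·CD = 7299 × 215 × 0.1013 = 1.59×10^5 N

D = 1.59×10^5 N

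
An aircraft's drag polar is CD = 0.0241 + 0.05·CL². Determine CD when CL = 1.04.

CD = 0.0782

CD = 0.0241 + 0.05 × 1.04² = 0.0241 + 0.05408 = 0.0782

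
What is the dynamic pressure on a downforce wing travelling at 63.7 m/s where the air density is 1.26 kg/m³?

q = 2560 Pa

q = ½ρv² = ½ × 1.26 × 63.7² = 2560 Pa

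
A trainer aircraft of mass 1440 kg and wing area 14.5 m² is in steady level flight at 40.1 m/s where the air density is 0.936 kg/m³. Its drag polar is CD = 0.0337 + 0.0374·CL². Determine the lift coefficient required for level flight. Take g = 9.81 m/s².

Weight W = mg = 1440 × 9.81 = 14126 N; in level flight L = W.
Dynamic pressure q = 0.5 × 0.936 × 40.1² = 752.5 Pa.
CL = 2W/(ρv²S) = 2×14126/(0.936×40.1²×14.5) = 1.295.

CL = 1.29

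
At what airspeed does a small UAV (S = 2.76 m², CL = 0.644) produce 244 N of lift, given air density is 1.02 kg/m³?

v = 16.4 m/s

L = ½ρv²S·CL ⇒ v = √(2L/(ρ·S·CL))
v = √(2 × 244 / (1.02 × 2.76 × 0.644)) = √269.2 = 16.4 m/s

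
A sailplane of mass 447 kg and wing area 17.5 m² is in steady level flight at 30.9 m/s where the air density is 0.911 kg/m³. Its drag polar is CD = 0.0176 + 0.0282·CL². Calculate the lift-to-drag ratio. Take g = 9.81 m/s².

Level flight ⇒ L = W = m·g = 447 × 9.81 = 4385.1 N.
q = ½ρv² = ½ × 0.911 × 30.9² = 434.9 Pa.
CL = W/(q·S) = 4385.1 / (434.9 × 17.5) = 0.5761.
CD = 0.0176 + 0.0282 × 0.5761² = 0.02696.
L/D = CL/CD = 0.5761 / 0.02696 = 21.4

L/D = 21.4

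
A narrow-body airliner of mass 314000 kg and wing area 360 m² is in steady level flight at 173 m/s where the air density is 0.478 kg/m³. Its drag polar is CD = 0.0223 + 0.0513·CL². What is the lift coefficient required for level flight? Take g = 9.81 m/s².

CL = 1.2

In steady level flight, lift balances weight: W = mg = 314000 × 9.81 = 3.0803×10^6 N.
q = ½ρv² = ½ × 0.478 × 173² = 7153 Pa.
Required CL = L/(qS) = 3.0803×10^6/(7153·360) = 1.196.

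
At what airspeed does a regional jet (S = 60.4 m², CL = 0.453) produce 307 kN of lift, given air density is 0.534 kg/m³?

L = ½ρv²S·CL ⇒ v = √(2L/(ρ·S·CL))
v = √(2 × 3.07×10^5 / (0.534 × 60.4 × 0.453)) = √42020 = 205 m/s

v = 205 m/s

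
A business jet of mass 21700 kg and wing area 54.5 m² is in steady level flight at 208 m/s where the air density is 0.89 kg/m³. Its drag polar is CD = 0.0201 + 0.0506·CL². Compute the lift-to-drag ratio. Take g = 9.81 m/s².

In steady level flight, lift balances weight: W = mg = 21700 × 9.81 = 2.1288×10^5 N.
Dynamic pressure q = 0.5 × 0.89 × 208² = 19250 Pa.
CL = W/(q·S) = 2.1288×10^5 / (19250 × 54.5) = 0.2029.
CD = 0.0201 + 0.0506 × 0.2029² = 0.02218.
L/D = CL/CD = 0.2029 / 0.02218 = 9.15

L/D = 9.15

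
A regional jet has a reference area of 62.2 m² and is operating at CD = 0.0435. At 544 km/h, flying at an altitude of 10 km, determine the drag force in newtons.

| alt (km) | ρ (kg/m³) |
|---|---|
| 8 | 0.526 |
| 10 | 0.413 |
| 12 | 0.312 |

At 10 km, from the table: ρ = 0.413 kg/m³.
Convert speed: v = 544 km/h ÷ 3.6 = 151.1 m/s.
D = ½ρv²S·CD = ½ × 0.413 × 151.1² × 62.2 × 0.0435 = 12800 N ≈ 12.8 kN

D = 12800 N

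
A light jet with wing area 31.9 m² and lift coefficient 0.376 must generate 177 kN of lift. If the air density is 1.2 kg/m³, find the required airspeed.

v = 157 m/s

L = ½ρv²S·CL ⇒ v = √(2L/(ρ·S·CL))
v = √(2 × 1.77×10^5 / (1.2 × 31.9 × 0.376)) = √24590 = 157 m/s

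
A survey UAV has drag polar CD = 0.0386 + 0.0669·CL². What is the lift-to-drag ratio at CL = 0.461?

CD = 0.0386 + 0.0669 × 0.461² = 0.05282
L/D = CL/CD = 0.461 / 0.05282 = 8.73

L/D = 8.73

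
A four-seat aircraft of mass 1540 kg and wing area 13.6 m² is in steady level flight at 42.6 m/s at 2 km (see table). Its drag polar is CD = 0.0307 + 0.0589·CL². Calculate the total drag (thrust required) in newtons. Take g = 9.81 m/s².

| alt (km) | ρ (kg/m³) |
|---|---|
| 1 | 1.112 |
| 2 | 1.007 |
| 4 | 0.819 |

D = 1460 N

At 2 km, from the table: ρ = 1.007 kg/m³.
In steady level flight, lift balances weight: W = mg = 1540 × 9.81 = 15107 N.
Dynamic pressure q = 0.5 × 1.007 × 42.6² = 913.7 Pa.
CL = W/(q·S) = 15107 / (913.7 × 13.6) = 1.216.
CD = 0.0307 + 0.0589 × 1.216² = 0.1178.
D = q·S·CD = 913.7 × 13.6 × 0.1178 = 1463 N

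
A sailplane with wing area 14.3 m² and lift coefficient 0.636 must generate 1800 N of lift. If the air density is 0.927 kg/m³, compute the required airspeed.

L = ½ρv²S·CL ⇒ v = √(2L/(ρ·S·CL))
v = √(2 × 1800 / (0.927 × 14.3 × 0.636)) = √427 = 20.7 m/s

v = 20.7 m/s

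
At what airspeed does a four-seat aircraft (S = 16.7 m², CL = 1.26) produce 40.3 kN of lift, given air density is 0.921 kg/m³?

v = 64.5 m/s

L = ½ρv²S·CL ⇒ v = √(2L/(ρ·S·CL))
v = √(2 × 40300 / (0.921 × 16.7 × 1.26)) = √4159 = 64.5 m/s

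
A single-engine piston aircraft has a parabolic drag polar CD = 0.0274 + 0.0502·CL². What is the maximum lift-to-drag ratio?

(L/D)max = 13.5

For CD = CD0 + K·CL², (L/D)max occurs at CL* = √(CD0/K) and equals 1/(2√(K·CD0)).
(L/D)max = 1/(2√(0.0502 × 0.0274)) = 1/(2 × 0.03709) = 13.5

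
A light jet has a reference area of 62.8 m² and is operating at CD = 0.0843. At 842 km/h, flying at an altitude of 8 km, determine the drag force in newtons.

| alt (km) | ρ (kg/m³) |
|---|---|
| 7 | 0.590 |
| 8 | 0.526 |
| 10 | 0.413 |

At 8 km, from the table: ρ = 0.526 kg/m³.
Convert speed: v = 842 km/h ÷ 3.6 = 233.9 m/s.
Dynamic pressure q = ½ρv² = ½ × 0.526 × 233.9² = 14390 Pa.
D = q·S·CD = 14390 × 62.8 × 0.0843 = 76200 N ≈ 76.2 kN

D = 76200 N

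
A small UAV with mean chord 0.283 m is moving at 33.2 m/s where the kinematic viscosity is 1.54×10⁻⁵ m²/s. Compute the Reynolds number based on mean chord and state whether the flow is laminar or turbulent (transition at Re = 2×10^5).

Re = 6.1×10^5 (turbulent)

Re = v·c/ν = 33.2 × 0.283 / (1.54×10⁻⁵) = 6.1×10^5
Since 6.1×10^5 > 2×10^5, the flow is turbulent.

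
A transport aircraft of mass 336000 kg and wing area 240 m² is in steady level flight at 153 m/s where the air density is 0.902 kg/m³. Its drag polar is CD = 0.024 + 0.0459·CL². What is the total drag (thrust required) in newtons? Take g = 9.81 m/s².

Weight W = mg = 336000 × 9.81 = 3.2962×10^6 N; in level flight L = W.
Dynamic pressure q = 0.5 × 0.902 × 153² = 10560 Pa.
Required CL = L/(qS) = 3.2962×10^6/(10560·240) = 1.301.
CD = 0.024 + 0.0459 × 1.301² = 0.1017.
D = q·S·CD = 10560 × 240 × 0.1017 = 2.576×10^5 N

D = 2.58×10^5 N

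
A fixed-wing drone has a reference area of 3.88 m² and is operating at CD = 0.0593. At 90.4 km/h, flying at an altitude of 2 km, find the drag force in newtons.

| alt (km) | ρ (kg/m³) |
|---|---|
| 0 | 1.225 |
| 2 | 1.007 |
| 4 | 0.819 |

D = 73 N

At 2 km, from the table: ρ = 1.007 kg/m³.
Convert speed: v = 90.4 km/h ÷ 3.6 = 25.11 m/s.
Dynamic pressure q = ½ρv² = ½ × 1.007 × 25.11² = 317.5 Pa.
D = q·S·CD = 317.5 × 3.88 × 0.0593 = 73 N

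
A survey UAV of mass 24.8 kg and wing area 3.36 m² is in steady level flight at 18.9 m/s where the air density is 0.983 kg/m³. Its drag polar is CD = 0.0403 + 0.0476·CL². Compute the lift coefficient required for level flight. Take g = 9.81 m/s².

CL = 0.412

In steady level flight, lift balances weight: W = mg = 24.8 × 9.81 = 243.29 N.
q = ½ρv² = ½ × 0.983 × 18.9² = 175.6 Pa.
Required CL = L/(qS) = 243.29/(175.6·3.36) = 0.4124.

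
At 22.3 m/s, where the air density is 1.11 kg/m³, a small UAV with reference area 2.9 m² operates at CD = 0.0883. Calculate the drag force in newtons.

D = ½ρv²S·CD = ½ × 1.11 × 22.3² × 2.9 × 0.0883 = 70.7 N

D = 70.7 N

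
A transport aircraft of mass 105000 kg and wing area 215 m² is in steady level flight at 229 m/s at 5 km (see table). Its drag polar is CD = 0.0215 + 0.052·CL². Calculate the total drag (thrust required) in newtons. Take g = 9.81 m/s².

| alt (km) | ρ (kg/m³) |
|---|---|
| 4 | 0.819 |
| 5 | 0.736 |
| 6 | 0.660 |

D = 1.03×10^5 N

At 5 km, from the table: ρ = 0.736 kg/m³.
In steady level flight, lift balances weight: W = mg = 105000 × 9.81 = 1.03×10^6 N.
Dynamic pressure q = 0.5 × 0.736 × 229² = 19300 Pa.
CL = W/(q·S) = 1.03×10^6 / (19300 × 215) = 0.2483.
CD = 0.0215 + 0.052 × 0.2483² = 0.0247.
D = q·S·CD = 19300 × 215 × 0.0247 = 1.025×10^5 N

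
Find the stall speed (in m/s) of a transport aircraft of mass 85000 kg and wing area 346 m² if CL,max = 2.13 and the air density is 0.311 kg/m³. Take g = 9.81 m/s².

At stall, lift equals weight: L = W = m·g = 85000 × 9.81 = 8.338×10^5 N.
From L = ½ρV²S·CL,max = W: V_stall = √(2W/(ρSCL,max)) = √(2·8.338×10^5/(0.311·346·2.13))
V_stall = √7276 = 85.3 m/s

V_stall = 85.3 m/s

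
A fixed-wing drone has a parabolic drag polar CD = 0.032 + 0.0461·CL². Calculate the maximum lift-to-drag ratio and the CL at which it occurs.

For CD = CD0 + K·CL², (L/D)max occurs at CL* = √(CD0/K) and equals 1/(2√(K·CD0)).
(L/D)max = 1/(2√(0.0461 × 0.032)) = 1/(2 × 0.03841) = 13
CL* = √(0.032/0.0461) = 0.833

(L/D)max = 13, at CL = 0.833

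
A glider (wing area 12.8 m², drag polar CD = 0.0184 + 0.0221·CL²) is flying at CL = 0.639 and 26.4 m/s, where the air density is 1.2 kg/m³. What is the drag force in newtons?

D = 147 N

CD = 0.0184 + 0.0221 × 0.639² = 0.02742
D = ½ρv²S·CD = ½ × 1.2 × 26.4² × 12.8 × 0.02742 = 147 N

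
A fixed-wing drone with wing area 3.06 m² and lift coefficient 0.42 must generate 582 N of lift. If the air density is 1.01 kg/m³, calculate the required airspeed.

L = ½ρv²S·CL ⇒ v = √(2L/(ρ·S·CL))
v = √(2 × 582 / (1.01 × 3.06 × 0.42)) = √896.7 = 29.9 m/s

v = 29.9 m/s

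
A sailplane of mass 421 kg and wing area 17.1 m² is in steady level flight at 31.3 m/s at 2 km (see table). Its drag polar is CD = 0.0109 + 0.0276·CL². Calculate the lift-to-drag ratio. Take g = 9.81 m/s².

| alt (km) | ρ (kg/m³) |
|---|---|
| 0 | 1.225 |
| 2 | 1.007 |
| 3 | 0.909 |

At 2 km, from the table: ρ = 1.007 kg/m³.
Level flight ⇒ L = W = m·g = 421 × 9.81 = 4130 N.
q = ½ρv² = ½ × 1.007 × 31.3² = 493.3 Pa.
Required CL = L/(qS) = 4130/(493.3·17.1) = 0.4896.
CD = 0.0109 + 0.0276 × 0.4896² = 0.01752.
L/D = CL/CD = 0.4896 / 0.01752 = 28

L/D = 28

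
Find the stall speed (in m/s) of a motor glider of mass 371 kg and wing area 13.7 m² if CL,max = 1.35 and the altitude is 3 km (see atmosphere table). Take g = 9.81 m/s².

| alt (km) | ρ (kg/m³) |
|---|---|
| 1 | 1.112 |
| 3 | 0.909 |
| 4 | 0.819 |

At 3 km, from the table: ρ = 0.909 kg/m³.
Stall occurs when L = W at CL,max. W = mg = 371 × 9.81 = 3640 N.
From L = ½ρV²S·CL,max = W: V_stall = √(2W/(ρSCL,max)) = √(2·3640/(0.909·13.7·1.35))
V_stall = √433 = 20.8 m/s

V_stall = 20.8 m/s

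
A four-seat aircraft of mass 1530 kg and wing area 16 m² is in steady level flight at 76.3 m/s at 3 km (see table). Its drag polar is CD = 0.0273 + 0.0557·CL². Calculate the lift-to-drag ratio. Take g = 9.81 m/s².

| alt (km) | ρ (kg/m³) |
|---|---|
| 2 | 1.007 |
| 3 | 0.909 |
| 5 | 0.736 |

L/D = 10.3

At 3 km, from the table: ρ = 0.909 kg/m³.
Level flight ⇒ L = W = m·g = 1530 × 9.81 = 15009 N.
Dynamic pressure q = 0.5 × 0.909 × 76.3² = 2646 Pa.
CL = 2W/(ρv²S) = 2×15009/(0.909×76.3²×16) = 0.3545.
CD = 0.0273 + 0.0557 × 0.3545² = 0.0343.
L/D = CL/CD = 0.3545 / 0.0343 = 10.3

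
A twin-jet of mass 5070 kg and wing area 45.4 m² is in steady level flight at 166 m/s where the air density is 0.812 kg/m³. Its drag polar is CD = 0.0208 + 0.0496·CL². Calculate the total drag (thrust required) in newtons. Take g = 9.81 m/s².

D = 10800 N

Weight W = mg = 5070 × 9.81 = 49737 N; in level flight L = W.
q = ½ρv² = ½ × 0.812 × 166² = 11190 Pa.
CL = 2W/(ρv²S) = 2×49737/(0.812×166²×45.4) = 0.09792.
CD = 0.0208 + 0.0496 × 0.09792² = 0.02128.
D = q·S·CD = 11190 × 45.4 × 0.02128 = 10810 N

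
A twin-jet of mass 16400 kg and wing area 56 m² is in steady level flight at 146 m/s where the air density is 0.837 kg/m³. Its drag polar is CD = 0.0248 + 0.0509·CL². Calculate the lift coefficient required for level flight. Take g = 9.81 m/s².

In steady level flight, lift balances weight: W = mg = 16400 × 9.81 = 1.6088×10^5 N.
q = ½ρv² = ½ × 0.837 × 146² = 8921 Pa.
CL = W/(q·S) = 1.6088×10^5 / (8921 × 56) = 0.3221.

CL = 0.322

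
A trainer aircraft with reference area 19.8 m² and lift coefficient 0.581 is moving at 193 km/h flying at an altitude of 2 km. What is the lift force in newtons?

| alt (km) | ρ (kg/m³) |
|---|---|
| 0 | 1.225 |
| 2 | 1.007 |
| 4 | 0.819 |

L = 16600 N

At 2 km, from the table: ρ = 1.007 kg/m³.
Convert speed: v = 193 km/h ÷ 3.6 = 53.61 m/s.
Dynamic pressure q = ½ρv² = ½ × 1.007 × 53.61² = 1447 Pa.
L = q·S·CL = 1447 × 19.8 × 0.581 = 16600 N ≈ 16.6 kN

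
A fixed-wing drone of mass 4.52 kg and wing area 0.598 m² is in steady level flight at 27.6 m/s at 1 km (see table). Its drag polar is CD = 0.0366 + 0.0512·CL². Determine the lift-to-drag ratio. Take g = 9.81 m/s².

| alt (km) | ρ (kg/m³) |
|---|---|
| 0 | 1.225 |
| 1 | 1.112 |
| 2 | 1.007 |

At 1 km, from the table: ρ = 1.112 kg/m³.
In steady level flight, lift balances weight: W = mg = 4.52 × 9.81 = 44.341 N.
Dynamic pressure q = 0.5 × 1.112 × 27.6² = 423.5 Pa.
CL = W/(q·S) = 44.341 / (423.5 × 0.598) = 0.1751.
CD = 0.0366 + 0.0512 × 0.1751² = 0.03817.
L/D = CL/CD = 0.1751 / 0.03817 = 4.59

L/D = 4.59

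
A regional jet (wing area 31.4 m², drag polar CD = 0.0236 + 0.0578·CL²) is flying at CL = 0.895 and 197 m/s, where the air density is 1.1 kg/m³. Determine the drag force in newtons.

CD = 0.0236 + 0.0578 × 0.895² = 0.0699
D = ½ρv²S·CD = ½ × 1.1 × 197² × 31.4 × 0.0699 = 46800 N

D = 46800 N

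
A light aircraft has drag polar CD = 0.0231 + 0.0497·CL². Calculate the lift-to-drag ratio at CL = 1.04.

CD = 0.0231 + 0.0497 × 1.04² = 0.07686
L/D = CL/CD = 1.04 / 0.07686 = 13.5

L/D = 13.5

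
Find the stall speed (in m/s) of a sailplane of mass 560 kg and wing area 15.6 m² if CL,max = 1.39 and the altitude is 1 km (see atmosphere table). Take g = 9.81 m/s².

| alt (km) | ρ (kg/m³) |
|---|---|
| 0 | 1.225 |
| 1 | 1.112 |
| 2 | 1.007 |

V_stall = 21.3 m/s

At 1 km, from the table: ρ = 1.112 kg/m³.
At stall, lift equals weight: L = W = m·g = 560 × 9.81 = 5494 N.
V_stall = √(2W/(ρ·S·CL,max)) = √(2 × 5494 / (1.112 × 15.6 × 1.39))
V_stall = √455.7 = 21.3 m/s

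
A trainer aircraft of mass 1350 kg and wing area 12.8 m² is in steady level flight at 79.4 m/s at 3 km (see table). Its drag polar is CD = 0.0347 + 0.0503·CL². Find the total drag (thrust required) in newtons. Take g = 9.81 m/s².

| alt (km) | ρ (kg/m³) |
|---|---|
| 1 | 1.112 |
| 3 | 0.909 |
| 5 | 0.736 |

D = 1510 N

At 3 km, from the table: ρ = 0.909 kg/m³.
Weight W = mg = 1350 × 9.81 = 13244 N; in level flight L = W.
Dynamic pressure q = 0.5 × 0.909 × 79.4² = 2865 Pa.
CL = 2W/(ρv²S) = 2×13244/(0.909×79.4²×12.8) = 0.3611.
CD = 0.0347 + 0.0503 × 0.3611² = 0.04126.
D = q·S·CD = 2865 × 12.8 × 0.04126 = 1513 N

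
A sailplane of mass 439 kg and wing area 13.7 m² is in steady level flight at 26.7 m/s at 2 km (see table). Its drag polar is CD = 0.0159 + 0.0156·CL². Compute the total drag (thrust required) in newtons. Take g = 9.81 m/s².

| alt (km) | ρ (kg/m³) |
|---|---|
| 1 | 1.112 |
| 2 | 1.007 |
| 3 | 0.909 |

At 2 km, from the table: ρ = 1.007 kg/m³.
Weight W = mg = 439 × 9.81 = 4306.6 N; in level flight L = W.
q = ½ρv² = ½ × 1.007 × 26.7² = 358.9 Pa.
CL = W/(q·S) = 4306.6 / (358.9 × 13.7) = 0.8758.
CD = 0.0159 + 0.0156 × 0.8758² = 0.02786.
D = q·S·CD = 358.9 × 13.7 × 0.02786 = 137 N

D = 137 N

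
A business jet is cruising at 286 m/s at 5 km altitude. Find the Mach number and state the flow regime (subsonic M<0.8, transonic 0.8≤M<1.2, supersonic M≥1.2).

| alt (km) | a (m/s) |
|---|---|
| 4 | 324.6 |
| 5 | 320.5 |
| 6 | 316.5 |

At 5 km, from the table: a = 320.5 m/s.
M = v/a = 286 / 320.5 = 0.892
M = 0.892 → transonic.

M = 0.892 (transonic)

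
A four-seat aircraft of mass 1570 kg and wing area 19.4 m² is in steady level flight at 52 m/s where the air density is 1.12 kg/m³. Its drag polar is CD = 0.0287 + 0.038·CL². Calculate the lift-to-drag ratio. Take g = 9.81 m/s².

In steady level flight, lift balances weight: W = mg = 1570 × 9.81 = 15402 N.
q = ½ρv² = ½ × 1.12 × 52² = 1514 Pa.
CL = 2W/(ρv²S) = 2×15402/(1.12×52²×19.4) = 0.5243.
CD = 0.0287 + 0.038 × 0.5243² = 0.03915.
L/D = CL/CD = 0.5243 / 0.03915 = 13.4

L/D = 13.4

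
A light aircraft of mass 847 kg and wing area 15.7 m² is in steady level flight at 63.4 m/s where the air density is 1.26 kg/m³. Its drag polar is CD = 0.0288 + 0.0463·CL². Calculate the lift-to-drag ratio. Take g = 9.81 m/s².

Level flight ⇒ L = W = m·g = 847 × 9.81 = 8309.1 N.
q = ½ρv² = ½ × 1.26 × 63.4² = 2532 Pa.
Required CL = L/(qS) = 8309.1/(2532·15.7) = 0.209.
CD = 0.0288 + 0.0463 × 0.209² = 0.03082.
L/D = CL/CD = 0.209 / 0.03082 = 6.78

L/D = 6.78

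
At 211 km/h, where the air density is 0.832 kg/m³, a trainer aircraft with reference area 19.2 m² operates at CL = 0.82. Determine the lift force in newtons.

Convert speed: v = 211 km/h ÷ 3.6 = 58.61 m/s.
Dynamic pressure q = ½ρv² = ½ × 0.832 × 58.61² = 1429 Pa.
L = q·S·CL = 1429 × 19.2 × 0.82 = 22500 N ≈ 22.5 kN

L = 22500 N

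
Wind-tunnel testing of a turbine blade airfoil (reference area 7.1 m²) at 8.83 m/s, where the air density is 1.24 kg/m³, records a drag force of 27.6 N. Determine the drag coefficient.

From D = ½ρv²S·CD, rearranging gives CD = 2D/(ρv²S).
CD = 2 × 27.6 / (1.24 × 8.83² × 7.1) = 0.0804

CD = 0.0804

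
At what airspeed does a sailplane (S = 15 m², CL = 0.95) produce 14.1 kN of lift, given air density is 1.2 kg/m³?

L = ½ρv²S·CL ⇒ v = √(2L/(ρ·S·CL))
v = √(2 × 14100 / (1.2 × 15 × 0.95)) = √1649 = 40.6 m/s

v = 40.6 m/s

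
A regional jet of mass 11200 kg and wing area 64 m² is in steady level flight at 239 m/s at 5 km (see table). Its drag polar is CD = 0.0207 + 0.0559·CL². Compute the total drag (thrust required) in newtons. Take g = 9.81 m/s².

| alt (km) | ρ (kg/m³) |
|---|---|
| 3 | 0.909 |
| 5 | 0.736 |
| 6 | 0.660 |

D = 28300 N

At 5 km, from the table: ρ = 0.736 kg/m³.
Level flight ⇒ L = W = m·g = 11200 × 9.81 = 1.0987×10^5 N.
q = ½ρv² = ½ × 0.736 × 239² = 21020 Pa.
CL = 2W/(ρv²S) = 2×1.0987×10^5/(0.736×239²×64) = 0.08167.
CD = 0.0207 + 0.0559 × 0.08167² = 0.02107.
D = q·S·CD = 21020 × 64 × 0.02107 = 28350 N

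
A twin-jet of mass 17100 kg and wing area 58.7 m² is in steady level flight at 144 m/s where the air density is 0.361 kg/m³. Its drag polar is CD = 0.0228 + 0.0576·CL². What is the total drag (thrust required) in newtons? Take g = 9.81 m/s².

D = 12400 N

Level flight ⇒ L = W = m·g = 17100 × 9.81 = 1.6775×10^5 N.
Dynamic pressure q = 0.5 × 0.361 × 144² = 3743 Pa.
CL = 2W/(ρv²S) = 2×1.6775×10^5/(0.361×144²×58.7) = 0.7635.
CD = 0.0228 + 0.0576 × 0.7635² = 0.05638.
D = q·S·CD = 3743 × 58.7 × 0.05638 = 12390 N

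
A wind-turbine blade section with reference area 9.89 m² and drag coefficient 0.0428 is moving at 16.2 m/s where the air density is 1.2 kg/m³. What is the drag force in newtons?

D = 66.7 N

D = ½ρv²S·CD = ½ × 1.2 × 16.2² × 9.89 × 0.0428 = 66.7 N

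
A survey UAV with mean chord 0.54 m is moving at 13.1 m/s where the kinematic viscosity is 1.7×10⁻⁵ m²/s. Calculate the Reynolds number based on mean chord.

Re = v·c/ν = 13.1 × 0.54 / (1.7×10⁻⁵) = 4.16×10^5

Re = 4.16×10^5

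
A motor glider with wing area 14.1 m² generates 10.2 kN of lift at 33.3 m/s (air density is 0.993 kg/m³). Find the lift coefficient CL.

CL = 1.31

From L = ½ρv²S·CL, rearranging gives CL = 2L/(ρv²S).
CL = 2 × 10200 / (0.993 × 33.3² × 14.1) = 1.31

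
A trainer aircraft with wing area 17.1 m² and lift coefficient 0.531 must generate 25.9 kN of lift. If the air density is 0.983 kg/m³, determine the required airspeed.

L = ½ρv²S·CL ⇒ v = √(2L/(ρ·S·CL))
v = √(2 × 25900 / (0.983 × 17.1 × 0.531)) = √5803 = 76.2 m/s

v = 76.2 m/s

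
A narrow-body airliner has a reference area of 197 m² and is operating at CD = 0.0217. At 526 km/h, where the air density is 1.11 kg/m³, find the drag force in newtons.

Convert speed: v = 526 km/h ÷ 3.6 = 146.1 m/s.
D = ½ρv²S·CD = ½ × 1.11 × 146.1² × 197 × 0.0217 = 50700 N ≈ 50.7 kN

D = 50700 N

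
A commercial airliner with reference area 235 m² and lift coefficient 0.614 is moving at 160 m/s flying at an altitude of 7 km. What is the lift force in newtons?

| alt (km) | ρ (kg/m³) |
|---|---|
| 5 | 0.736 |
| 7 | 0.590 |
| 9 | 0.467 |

At 7 km, from the table: ρ = 0.590 kg/m³.
L = ½ρv²S·CL = ½ × 0.59 × 160² × 235 × 0.614 = 1.09×10^6 N ≈ 1090 kN

L = 1.09×10^6 N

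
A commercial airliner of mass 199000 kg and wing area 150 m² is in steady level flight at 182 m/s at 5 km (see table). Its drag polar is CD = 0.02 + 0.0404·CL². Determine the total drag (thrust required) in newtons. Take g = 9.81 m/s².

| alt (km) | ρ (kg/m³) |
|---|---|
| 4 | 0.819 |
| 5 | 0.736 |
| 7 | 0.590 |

D = 1.21×10^5 N

At 5 km, from the table: ρ = 0.736 kg/m³.
Weight W = mg = 199000 × 9.81 = 1.9522×10^6 N; in level flight L = W.
q = ½ρv² = ½ × 0.736 × 182² = 12190 Pa.
CL = W/(q·S) = 1.9522×10^6 / (12190 × 150) = 1.068.
CD = 0.02 + 0.0404 × 1.068² = 0.06605.
D = q·S·CD = 12190 × 150 × 0.06605 = 1.208×10^5 N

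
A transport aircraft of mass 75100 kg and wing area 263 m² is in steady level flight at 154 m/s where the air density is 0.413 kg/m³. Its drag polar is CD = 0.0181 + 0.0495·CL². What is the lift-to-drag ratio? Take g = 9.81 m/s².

L/D = 16.7

Weight W = mg = 75100 × 9.81 = 7.3673×10^5 N; in level flight L = W.
Dynamic pressure q = 0.5 × 0.413 × 154² = 4897 Pa.
CL = 2W/(ρv²S) = 2×7.3673×10^5/(0.413×154²×263) = 0.572.
CD = 0.0181 + 0.0495 × 0.572² = 0.0343.
L/D = CL/CD = 0.572 / 0.0343 = 16.7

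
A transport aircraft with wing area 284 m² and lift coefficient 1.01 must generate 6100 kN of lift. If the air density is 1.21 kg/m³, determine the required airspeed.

L = ½ρv²S·CL ⇒ v = √(2L/(ρ·S·CL))
v = √(2 × 6.1×10^6 / (1.21 × 284 × 1.01)) = √35150 = 187 m/s

v = 187 m/s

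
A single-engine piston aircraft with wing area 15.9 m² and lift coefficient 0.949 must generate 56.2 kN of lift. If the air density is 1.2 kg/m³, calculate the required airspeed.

L = ½ρv²S·CL ⇒ v = √(2L/(ρ·S·CL))
v = √(2 × 56200 / (1.2 × 15.9 × 0.949)) = √6208 = 78.8 m/s

v = 78.8 m/s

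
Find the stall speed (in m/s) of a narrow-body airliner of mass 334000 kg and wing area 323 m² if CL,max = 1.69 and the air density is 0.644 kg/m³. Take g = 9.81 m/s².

Stall occurs when L = W at CL,max. W = mg = 334000 × 9.81 = 3.277×10^6 N.
From L = ½ρV²S·CL,max = W: V_stall = √(2W/(ρSCL,max)) = √(2·3.277×10^6/(0.644·323·1.69))
V_stall = √18640 = 137 m/s

V_stall = 137 m/s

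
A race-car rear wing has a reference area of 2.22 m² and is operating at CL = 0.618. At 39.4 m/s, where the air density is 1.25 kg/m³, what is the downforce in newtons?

L = 1330 N

Dynamic pressure q = ½ρv² = ½ × 1.25 × 39.4² = 970.2 Pa.
L = q·S·CL = 970.2 × 2.22 × 0.618 = 1330 N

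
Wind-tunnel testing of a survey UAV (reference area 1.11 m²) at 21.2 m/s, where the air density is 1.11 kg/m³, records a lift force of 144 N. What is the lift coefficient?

From L = ½ρv²S·CL, rearranging gives CL = 2L/(ρv²S).
CL = 2 × 144 / (1.11 × 21.2² × 1.11) = 0.52

CL = 0.52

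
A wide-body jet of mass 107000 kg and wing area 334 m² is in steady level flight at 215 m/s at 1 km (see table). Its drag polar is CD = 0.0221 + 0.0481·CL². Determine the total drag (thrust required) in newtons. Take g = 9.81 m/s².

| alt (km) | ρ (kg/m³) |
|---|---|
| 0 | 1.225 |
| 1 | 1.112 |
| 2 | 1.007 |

D = 1.96×10^5 N

At 1 km, from the table: ρ = 1.112 kg/m³.
Weight W = mg = 107000 × 9.81 = 1.0497×10^6 N; in level flight L = W.
q = ½ρv² = ½ × 1.112 × 215² = 25700 Pa.
CL = W/(q·S) = 1.0497×10^6 / (25700 × 334) = 0.1223.
CD = 0.0221 + 0.0481 × 0.1223² = 0.02282.
D = q·S·CD = 25700 × 334 × 0.02282 = 1.959×10^5 N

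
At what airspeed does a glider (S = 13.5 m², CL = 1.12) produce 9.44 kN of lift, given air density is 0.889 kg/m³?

L = ½ρv²S·CL ⇒ v = √(2L/(ρ·S·CL))
v = √(2 × 9440 / (0.889 × 13.5 × 1.12)) = √1405 = 37.5 m/s

v = 37.5 m/s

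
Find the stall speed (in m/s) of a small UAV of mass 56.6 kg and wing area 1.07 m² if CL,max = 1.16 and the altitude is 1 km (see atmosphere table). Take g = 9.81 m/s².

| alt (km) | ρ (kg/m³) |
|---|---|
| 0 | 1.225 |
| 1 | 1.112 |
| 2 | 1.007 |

At 1 km, from the table: ρ = 1.112 kg/m³.
Stall occurs when L = W at CL,max. W = mg = 56.6 × 9.81 = 555.2 N.
V_stall = √(2W/(ρ·S·CL,max)) = √(2 × 555.2 / (1.112 × 1.07 × 1.16))
V_stall = √804.6 = 28.4 m/s

V_stall = 28.4 m/s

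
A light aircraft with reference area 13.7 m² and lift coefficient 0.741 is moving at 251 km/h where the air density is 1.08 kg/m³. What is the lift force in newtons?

Convert speed: v = 251 km/h ÷ 3.6 = 69.72 m/s.
L = ½ρv²S·CL = ½ × 1.08 × 69.72² × 13.7 × 0.741 = 26600 N ≈ 26.6 kN

L = 26600 N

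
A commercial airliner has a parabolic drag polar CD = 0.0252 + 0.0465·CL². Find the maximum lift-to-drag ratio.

(L/D)max = 14.6

For CD = CD0 + K·CL², (L/D)max occurs at CL* = √(CD0/K) and equals 1/(2√(K·CD0)).
(L/D)max = 1/(2√(0.0465 × 0.0252)) = 1/(2 × 0.03423) = 14.6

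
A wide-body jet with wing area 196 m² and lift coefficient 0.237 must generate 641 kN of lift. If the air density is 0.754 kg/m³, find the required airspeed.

v = 191 m/s

L = ½ρv²S·CL ⇒ v = √(2L/(ρ·S·CL))
v = √(2 × 6.41×10^5 / (0.754 × 196 × 0.237)) = √36600 = 191 m/s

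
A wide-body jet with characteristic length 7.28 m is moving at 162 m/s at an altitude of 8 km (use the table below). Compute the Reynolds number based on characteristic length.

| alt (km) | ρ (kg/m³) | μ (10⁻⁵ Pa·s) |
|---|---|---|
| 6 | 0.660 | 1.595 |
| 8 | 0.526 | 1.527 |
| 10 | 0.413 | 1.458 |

At 8 km, from the table: ρ = 0.526 kg/m³, μ = 1.527×10⁻⁵ Pa·s.
Re = ρ·v·c/μ = 0.526 × 162 × 7.28 / (1.527×10⁻⁵) = 4.06×10^7

Re = 4.06×10^7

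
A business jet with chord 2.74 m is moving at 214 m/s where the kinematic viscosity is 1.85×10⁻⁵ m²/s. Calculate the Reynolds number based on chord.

Re = v·c/ν = 214 × 2.74 / (1.85×10⁻⁵) = 3.17×10^7

Re = 3.17×10^7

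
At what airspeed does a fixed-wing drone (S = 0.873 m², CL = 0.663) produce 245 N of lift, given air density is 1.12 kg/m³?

v = 27.5 m/s

L = ½ρv²S·CL ⇒ v = √(2L/(ρ·S·CL))
v = √(2 × 245 / (1.12 × 0.873 × 0.663)) = √755.9 = 27.5 m/s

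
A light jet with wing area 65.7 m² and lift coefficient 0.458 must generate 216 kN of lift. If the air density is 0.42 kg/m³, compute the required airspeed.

L = ½ρv²S·CL ⇒ v = √(2L/(ρ·S·CL))
v = √(2 × 2.16×10^5 / (0.42 × 65.7 × 0.458)) = √34180 = 185 m/s

v = 185 m/s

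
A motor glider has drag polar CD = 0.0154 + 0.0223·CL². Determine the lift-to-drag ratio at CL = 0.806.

L/D = 27

CD = 0.0154 + 0.0223 × 0.806² = 0.02989
L/D = CL/CD = 0.806 / 0.02989 = 27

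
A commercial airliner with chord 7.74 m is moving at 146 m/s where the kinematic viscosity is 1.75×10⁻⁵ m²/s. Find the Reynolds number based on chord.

Re = 6.46×10^7

Re = v·c/ν = 146 × 7.74 / (1.75×10⁻⁵) = 6.46×10^7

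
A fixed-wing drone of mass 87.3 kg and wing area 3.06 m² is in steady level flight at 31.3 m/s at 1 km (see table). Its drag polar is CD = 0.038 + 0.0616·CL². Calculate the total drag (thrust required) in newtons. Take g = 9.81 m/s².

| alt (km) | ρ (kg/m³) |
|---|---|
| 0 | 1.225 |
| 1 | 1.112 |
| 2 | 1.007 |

D = 90.4 N

At 1 km, from the table: ρ = 1.112 kg/m³.
Level flight ⇒ L = W = m·g = 87.3 × 9.81 = 856.41 N.
Dynamic pressure q = 0.5 × 1.112 × 31.3² = 544.7 Pa.
Required CL = L/(qS) = 856.41/(544.7·3.06) = 0.5138.
CD = 0.038 + 0.0616 × 0.5138² = 0.05426.
D = q·S·CD = 544.7 × 3.06 × 0.05426 = 90.44 N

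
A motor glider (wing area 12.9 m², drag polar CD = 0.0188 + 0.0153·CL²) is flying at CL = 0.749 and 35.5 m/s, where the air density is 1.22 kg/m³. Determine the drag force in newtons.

CD = 0.0188 + 0.0153 × 0.749² = 0.02738
D = ½ρv²S·CD = ½ × 1.22 × 35.5² × 12.9 × 0.02738 = 272 N

D = 272 N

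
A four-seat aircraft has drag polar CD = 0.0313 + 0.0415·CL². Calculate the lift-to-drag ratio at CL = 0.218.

CD = 0.0313 + 0.0415 × 0.218² = 0.03327
L/D = CL/CD = 0.218 / 0.03327 = 6.55

L/D = 6.55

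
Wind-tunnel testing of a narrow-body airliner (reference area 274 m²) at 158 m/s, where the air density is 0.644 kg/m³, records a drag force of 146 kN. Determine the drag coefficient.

CD = 0.0663

From D = ½ρv²S·CD, rearranging gives CD = 2D/(ρv²S).
CD = 2 × 1.46×10^5 / (0.644 × 158² × 274) = 0.0663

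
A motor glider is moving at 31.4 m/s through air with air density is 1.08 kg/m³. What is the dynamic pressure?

q = 532 Pa

q = ½ρv² = ½ × 1.08 × 31.4² = 532 Pa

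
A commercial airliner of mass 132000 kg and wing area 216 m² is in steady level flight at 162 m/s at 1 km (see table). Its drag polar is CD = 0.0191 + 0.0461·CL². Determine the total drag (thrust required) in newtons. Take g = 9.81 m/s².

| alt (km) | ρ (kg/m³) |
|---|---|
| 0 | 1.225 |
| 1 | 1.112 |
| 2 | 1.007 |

D = 84700 N

At 1 km, from the table: ρ = 1.112 kg/m³.
Level flight ⇒ L = W = m·g = 132000 × 9.81 = 1.2949×10^6 N.
q = ½ρv² = ½ × 1.112 × 162² = 14590 Pa.
CL = 2W/(ρv²S) = 2×1.2949×10^6/(1.112×162²×216) = 0.4109.
CD = 0.0191 + 0.0461 × 0.4109² = 0.02688.
D = q·S·CD = 14590 × 216 × 0.02688 = 84730 N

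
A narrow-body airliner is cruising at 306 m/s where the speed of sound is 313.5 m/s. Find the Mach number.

M = v/a = 306 / 313.5 = 0.976

M = 0.976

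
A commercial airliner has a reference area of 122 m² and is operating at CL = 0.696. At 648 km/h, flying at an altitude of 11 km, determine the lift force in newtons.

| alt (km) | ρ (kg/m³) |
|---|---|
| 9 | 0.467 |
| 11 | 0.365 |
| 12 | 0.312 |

L = 5.02×10^5 N

At 11 km, from the table: ρ = 0.365 kg/m³.
Convert speed: v = 648 km/h ÷ 3.6 = 180 m/s.
L = ½ρv²S·CL = ½ × 0.365 × 180² × 122 × 0.696 = 5.02×10^5 N ≈ 502 kN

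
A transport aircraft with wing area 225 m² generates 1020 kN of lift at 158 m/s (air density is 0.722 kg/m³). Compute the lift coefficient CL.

From L = ½ρv²S·CL, rearranging gives CL = 2L/(ρv²S).
CL = 2 × 1.02×10^6 / (0.722 × 158² × 225) = 0.503

CL = 0.503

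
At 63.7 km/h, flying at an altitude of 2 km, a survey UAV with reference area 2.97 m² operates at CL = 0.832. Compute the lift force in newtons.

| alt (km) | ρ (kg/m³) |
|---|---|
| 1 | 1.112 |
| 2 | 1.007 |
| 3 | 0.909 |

L = 390 N

At 2 km, from the table: ρ = 1.007 kg/m³.
Convert speed: v = 63.7 km/h ÷ 3.6 = 17.69 m/s.
L = ½ρv²S·CL = ½ × 1.007 × 17.69² × 2.97 × 0.832 = 390 N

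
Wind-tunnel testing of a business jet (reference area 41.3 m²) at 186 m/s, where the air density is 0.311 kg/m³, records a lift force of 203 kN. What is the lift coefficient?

From L = ½ρv²S·CL, rearranging gives CL = 2L/(ρv²S).
CL = 2 × 2.03×10^5 / (0.311 × 186² × 41.3) = 0.914

CL = 0.914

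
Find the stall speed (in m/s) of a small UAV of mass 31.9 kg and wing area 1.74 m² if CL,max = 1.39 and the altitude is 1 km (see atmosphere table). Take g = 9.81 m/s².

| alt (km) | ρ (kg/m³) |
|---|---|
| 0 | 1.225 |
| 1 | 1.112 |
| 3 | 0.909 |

At 1 km, from the table: ρ = 1.112 kg/m³.
Weight W = mg = 31.9 × 9.81 = 312.9 N.
V_stall = √(2W/(ρ·S·CL,max)) = √(2 × 312.9 / (1.112 × 1.74 × 1.39))
V_stall = √232.7 = 15.3 m/s

V_stall = 15.3 m/s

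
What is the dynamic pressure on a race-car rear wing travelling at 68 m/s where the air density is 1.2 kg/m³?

q = ½ρv² = ½ × 1.2 × 68² = 2770 Pa

q = 2770 Pa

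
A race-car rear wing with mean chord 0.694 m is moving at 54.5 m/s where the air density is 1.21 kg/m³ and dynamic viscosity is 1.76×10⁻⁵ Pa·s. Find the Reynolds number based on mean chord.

Re = 2.6×10^6

Re = ρ·v·c/μ = 1.21 × 54.5 × 0.694 / (1.76×10⁻⁵) = 2.6×10^6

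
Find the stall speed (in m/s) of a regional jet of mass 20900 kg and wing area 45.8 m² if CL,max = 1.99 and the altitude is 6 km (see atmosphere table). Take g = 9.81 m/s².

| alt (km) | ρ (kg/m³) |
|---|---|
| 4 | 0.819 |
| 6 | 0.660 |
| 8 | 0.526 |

At 6 km, from the table: ρ = 0.660 kg/m³.
Weight W = mg = 20900 × 9.81 = 2.05×10^5 N.
From L = ½ρV²S·CL,max = W: V_stall = √(2W/(ρSCL,max)) = √(2·2.05×10^5/(0.66·45.8·1.99))
V_stall = √6817 = 82.6 m/s

V_stall = 82.6 m/s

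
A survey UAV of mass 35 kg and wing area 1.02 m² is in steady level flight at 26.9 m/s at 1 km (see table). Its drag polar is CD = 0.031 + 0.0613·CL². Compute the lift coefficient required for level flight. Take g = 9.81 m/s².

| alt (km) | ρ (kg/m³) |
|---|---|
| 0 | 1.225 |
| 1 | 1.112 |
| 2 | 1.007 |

CL = 0.837

At 1 km, from the table: ρ = 1.112 kg/m³.
In steady level flight, lift balances weight: W = mg = 35 × 9.81 = 343.35 N.
Dynamic pressure q = 0.5 × 1.112 × 26.9² = 402.3 Pa.
Required CL = L/(qS) = 343.35/(402.3·1.02) = 0.8367.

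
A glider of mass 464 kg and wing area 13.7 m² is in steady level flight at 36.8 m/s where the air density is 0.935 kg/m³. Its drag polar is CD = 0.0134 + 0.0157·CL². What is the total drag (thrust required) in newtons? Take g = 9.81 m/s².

D = 154 N

In steady level flight, lift balances weight: W = mg = 464 × 9.81 = 4551.8 N.
q = ½ρv² = ½ × 0.935 × 36.8² = 633.1 Pa.
CL = 2W/(ρv²S) = 2×4551.8/(0.935×36.8²×13.7) = 0.5248.
CD = 0.0134 + 0.0157 × 0.5248² = 0.01772.
D = q·S·CD = 633.1 × 13.7 × 0.01772 = 153.7 N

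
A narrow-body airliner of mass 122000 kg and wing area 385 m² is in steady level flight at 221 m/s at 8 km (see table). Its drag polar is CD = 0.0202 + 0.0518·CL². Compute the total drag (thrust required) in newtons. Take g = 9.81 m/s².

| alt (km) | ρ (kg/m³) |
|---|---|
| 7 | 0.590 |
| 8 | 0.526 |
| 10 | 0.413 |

D = 1.15×10^5 N

At 8 km, from the table: ρ = 0.526 kg/m³.
Weight W = mg = 122000 × 9.81 = 1.1968×10^6 N; in level flight L = W.
q = ½ρv² = ½ × 0.526 × 221² = 12850 Pa.
Required CL = L/(qS) = 1.1968×10^6/(12850·385) = 0.242.
CD = 0.0202 + 0.0518 × 0.242² = 0.02323.
D = q·S·CD = 12850 × 385 × 0.02323 = 1.149×10^5 N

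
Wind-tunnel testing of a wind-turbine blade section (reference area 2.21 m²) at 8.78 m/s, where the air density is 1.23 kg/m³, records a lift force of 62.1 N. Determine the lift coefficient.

From L = ½ρv²S·CL, rearranging gives CL = 2L/(ρv²S).
CL = 2 × 62.1 / (1.23 × 8.78² × 2.21) = 0.593

CL = 0.593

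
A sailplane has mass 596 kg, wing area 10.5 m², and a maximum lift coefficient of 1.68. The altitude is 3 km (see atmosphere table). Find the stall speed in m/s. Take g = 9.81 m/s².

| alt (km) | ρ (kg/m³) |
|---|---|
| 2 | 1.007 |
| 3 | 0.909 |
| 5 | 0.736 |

At 3 km, from the table: ρ = 0.909 kg/m³.
Weight W = mg = 596 × 9.81 = 5847 N.
From L = ½ρV²S·CL,max = W: V_stall = √(2W/(ρSCL,max)) = √(2·5847/(0.909·10.5·1.68))
V_stall = √729.3 = 27 m/s

V_stall = 27 m/s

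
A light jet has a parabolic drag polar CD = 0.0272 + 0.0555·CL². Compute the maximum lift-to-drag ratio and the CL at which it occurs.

For CD = CD0 + K·CL², (L/D)max occurs at CL* = √(CD0/K) and equals 1/(2√(K·CD0)).
(L/D)max = 1/(2√(0.0555 × 0.0272)) = 1/(2 × 0.03885) = 12.9
CL* = √(0.0272/0.0555) = 0.7

(L/D)max = 12.9, at CL = 0.7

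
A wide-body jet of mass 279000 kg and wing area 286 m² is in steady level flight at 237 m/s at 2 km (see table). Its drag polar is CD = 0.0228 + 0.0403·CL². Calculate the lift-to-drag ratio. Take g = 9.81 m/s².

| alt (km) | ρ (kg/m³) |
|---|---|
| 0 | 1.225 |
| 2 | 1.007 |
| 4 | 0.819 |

L/D = 12.3

At 2 km, from the table: ρ = 1.007 kg/m³.
Weight W = mg = 279000 × 9.81 = 2.737×10^6 N; in level flight L = W.
Dynamic pressure q = 0.5 × 1.007 × 237² = 28280 Pa.
Required CL = L/(qS) = 2.737×10^6/(28280·286) = 0.3384.
CD = 0.0228 + 0.0403 × 0.3384² = 0.02741.
L/D = CL/CD = 0.3384 / 0.02741 = 12.3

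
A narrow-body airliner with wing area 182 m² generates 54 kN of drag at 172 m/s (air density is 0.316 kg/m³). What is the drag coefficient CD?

From D = ½ρv²S·CD, rearranging gives CD = 2D/(ρv²S).
CD = 2 × 54000 / (0.316 × 172² × 182) = 0.0635

CD = 0.0635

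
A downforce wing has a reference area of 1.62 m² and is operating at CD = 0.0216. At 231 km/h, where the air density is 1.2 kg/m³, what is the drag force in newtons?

D = 86.4 N

Convert speed: v = 231 km/h ÷ 3.6 = 64.17 m/s.
D = ½ρv²S·CD = ½ × 1.2 × 64.17² × 1.62 × 0.0216 = 86.4 N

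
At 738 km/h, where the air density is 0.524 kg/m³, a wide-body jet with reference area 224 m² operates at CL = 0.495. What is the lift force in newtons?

L = 1.22×10^6 N

Convert speed: v = 738 km/h ÷ 3.6 = 205 m/s.
L = ½ρv²S·CL = ½ × 0.524 × 205² × 224 × 0.495 = 1.22×10^6 N ≈ 1220 kN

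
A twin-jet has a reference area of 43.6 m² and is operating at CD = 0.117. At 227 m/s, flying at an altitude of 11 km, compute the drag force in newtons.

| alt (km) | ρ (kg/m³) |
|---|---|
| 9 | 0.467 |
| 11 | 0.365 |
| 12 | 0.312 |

D = 48000 N

At 11 km, from the table: ρ = 0.365 kg/m³.
D = ½ρv²S·CD = ½ × 0.365 × 227² × 43.6 × 0.117 = 48000 N ≈ 48 kN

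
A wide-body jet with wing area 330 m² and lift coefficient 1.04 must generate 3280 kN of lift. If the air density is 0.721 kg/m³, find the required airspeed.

L = ½ρv²S·CL ⇒ v = √(2L/(ρ·S·CL))
v = √(2 × 3.28×10^6 / (0.721 × 330 × 1.04)) = √26510 = 163 m/s

v = 163 m/s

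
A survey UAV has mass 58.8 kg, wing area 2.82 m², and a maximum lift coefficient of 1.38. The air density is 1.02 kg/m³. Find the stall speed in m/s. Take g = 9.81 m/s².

Weight W = mg = 58.8 × 9.81 = 576.8 N.
From L = ½ρV²S·CL,max = W: V_stall = √(2W/(ρSCL,max)) = √(2·576.8/(1.02·2.82·1.38))
V_stall = √290.6 = 17 m/s

V_stall = 17 m/s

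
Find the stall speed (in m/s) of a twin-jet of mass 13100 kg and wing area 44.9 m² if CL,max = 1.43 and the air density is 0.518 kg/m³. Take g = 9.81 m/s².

At stall, lift equals weight: L = W = m·g = 13100 × 9.81 = 1.285×10^5 N.
V_stall = √(2W/(ρ·S·CL,max)) = √(2 × 1.285×10^5 / (0.518 × 44.9 × 1.43))
V_stall = √7728 = 87.9 m/s

V_stall = 87.9 m/s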